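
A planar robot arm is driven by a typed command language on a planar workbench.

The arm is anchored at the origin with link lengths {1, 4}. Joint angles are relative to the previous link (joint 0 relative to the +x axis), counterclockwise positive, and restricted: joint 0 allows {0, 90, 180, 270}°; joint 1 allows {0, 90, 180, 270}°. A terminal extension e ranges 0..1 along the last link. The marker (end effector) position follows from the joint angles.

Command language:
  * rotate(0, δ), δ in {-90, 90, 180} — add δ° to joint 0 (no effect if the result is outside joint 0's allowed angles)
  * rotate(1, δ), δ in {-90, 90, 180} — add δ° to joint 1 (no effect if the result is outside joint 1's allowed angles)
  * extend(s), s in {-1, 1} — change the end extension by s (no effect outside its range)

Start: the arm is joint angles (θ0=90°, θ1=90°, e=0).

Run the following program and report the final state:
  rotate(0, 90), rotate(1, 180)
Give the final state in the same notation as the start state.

start: joint angles (θ0=90°, θ1=90°, e=0)
1. rotate(0, 90) → joint angles (θ0=180°, θ1=90°, e=0)
2. rotate(1, 180) → joint angles (θ0=180°, θ1=270°, e=0)

joint angles (θ0=180°, θ1=270°, e=0)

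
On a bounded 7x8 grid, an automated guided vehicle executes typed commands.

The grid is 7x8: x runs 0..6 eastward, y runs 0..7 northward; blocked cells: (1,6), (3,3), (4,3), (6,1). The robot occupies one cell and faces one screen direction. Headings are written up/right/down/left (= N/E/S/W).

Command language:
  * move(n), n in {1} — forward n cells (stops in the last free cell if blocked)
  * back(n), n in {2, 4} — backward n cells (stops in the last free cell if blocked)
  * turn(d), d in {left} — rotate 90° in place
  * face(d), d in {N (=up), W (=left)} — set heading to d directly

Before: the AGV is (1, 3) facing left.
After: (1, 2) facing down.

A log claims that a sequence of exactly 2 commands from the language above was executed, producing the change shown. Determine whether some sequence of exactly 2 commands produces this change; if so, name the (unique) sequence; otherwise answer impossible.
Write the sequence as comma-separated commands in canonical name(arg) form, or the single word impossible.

key: cell and facing (now S) both changed — the 2 commands mix motion and turning
start: (1, 3) facing left
step 1 (turn(left)): (1, 3) facing down
step 2 (move(1)): (1, 2) facing down
no rival 2-sequence matches.

turn(left), move(1)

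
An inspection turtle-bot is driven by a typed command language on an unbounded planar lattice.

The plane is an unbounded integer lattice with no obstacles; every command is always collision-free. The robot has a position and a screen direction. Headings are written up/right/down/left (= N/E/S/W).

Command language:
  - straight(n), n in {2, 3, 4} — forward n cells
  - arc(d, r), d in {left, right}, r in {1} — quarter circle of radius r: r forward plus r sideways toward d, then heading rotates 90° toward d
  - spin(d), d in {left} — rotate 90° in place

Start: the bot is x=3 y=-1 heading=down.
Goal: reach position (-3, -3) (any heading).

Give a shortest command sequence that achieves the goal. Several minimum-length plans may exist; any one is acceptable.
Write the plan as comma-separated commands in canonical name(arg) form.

start: x=3 y=-1 heading=down
step 1 (arc(right, 1)): x=2 y=-2 heading=left
step 2 (straight(4)): x=-2 y=-2 heading=left
step 3 (arc(left, 1)): x=-3 y=-3 heading=down
no 2-step plan works, so 3 is optimal.

arc(right, 1), straight(4), arc(left, 1)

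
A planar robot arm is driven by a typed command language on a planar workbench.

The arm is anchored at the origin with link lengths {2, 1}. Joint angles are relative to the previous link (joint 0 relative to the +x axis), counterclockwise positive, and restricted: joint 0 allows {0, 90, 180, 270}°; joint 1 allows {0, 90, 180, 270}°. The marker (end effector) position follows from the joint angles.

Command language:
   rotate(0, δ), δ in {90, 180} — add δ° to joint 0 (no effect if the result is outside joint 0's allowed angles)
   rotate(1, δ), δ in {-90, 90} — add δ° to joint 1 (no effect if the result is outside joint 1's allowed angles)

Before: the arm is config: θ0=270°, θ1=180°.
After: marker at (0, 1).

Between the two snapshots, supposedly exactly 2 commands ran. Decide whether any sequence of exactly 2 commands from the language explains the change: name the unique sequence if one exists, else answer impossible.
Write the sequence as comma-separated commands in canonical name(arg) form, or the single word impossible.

initial: config: θ0=270°, θ1=180°
[1] after rotate(0, 90): config: θ0=0°, θ1=180°
[2] after rotate(0, 90): config: θ0=90°, θ1=180°
all 16 alternatives checked — unique.

rotate(0, 90), rotate(0, 90)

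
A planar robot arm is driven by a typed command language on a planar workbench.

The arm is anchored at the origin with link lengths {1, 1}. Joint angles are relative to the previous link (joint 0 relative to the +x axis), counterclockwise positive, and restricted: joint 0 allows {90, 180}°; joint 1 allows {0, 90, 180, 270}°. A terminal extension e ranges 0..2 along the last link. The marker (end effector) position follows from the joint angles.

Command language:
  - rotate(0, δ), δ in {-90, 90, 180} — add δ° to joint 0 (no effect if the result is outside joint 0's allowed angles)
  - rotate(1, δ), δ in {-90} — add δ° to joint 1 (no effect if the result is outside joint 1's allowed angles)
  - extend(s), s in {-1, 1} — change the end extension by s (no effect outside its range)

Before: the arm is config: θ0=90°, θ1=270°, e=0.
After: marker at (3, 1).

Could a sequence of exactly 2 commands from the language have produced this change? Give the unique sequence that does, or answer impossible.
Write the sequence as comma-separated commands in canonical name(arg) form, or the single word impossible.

begin: config: θ0=90°, θ1=270°, e=0
[1] after extend(1): config: θ0=90°, θ1=270°, e=1
[2] after extend(1): config: θ0=90°, θ1=270°, e=2
all 36 alternatives checked — unique.

extend(1), extend(1)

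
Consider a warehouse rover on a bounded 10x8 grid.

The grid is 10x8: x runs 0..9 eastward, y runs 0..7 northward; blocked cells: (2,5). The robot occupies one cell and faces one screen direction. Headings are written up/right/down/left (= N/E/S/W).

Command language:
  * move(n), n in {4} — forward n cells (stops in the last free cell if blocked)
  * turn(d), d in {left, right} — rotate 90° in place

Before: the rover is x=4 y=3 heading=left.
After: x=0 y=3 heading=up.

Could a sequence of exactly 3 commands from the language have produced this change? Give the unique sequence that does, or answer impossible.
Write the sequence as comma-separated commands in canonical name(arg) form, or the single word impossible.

key: the second move(4) runs into the grid edge before its full distance
from: x=4 y=3 heading=left
[1] after move(4): x=0 y=3 heading=left
[2] after move(4): x=0 y=3 heading=left
[3] after turn(right): x=0 y=3 heading=up
all 27 alternatives checked — unique.

move(4), move(4), turn(right)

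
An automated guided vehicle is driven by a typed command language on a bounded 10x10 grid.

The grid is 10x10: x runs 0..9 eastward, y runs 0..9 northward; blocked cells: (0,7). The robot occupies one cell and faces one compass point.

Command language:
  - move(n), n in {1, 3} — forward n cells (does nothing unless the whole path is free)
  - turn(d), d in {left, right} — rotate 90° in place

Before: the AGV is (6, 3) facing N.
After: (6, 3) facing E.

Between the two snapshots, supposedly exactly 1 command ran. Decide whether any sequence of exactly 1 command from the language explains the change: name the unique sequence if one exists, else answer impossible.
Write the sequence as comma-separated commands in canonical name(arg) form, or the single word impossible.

turn(right)

key: parked at (6,3) the whole time — nothing moves the robot
start: (6, 3) facing N
t=1 turn(right) ⇒ (6, 3) facing E
uniquely the one of 4 1-step routes that fits.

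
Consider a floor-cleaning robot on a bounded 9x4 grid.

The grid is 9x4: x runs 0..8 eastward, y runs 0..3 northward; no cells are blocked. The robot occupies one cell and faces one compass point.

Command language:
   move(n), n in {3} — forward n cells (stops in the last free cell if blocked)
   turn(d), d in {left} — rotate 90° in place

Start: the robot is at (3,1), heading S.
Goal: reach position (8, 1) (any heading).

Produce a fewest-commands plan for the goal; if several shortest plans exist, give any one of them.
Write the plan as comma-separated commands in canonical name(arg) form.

start: at (3,1), heading S
[1] after turn(left): at (3,1), heading E
[2] after move(3): at (6,1), heading E
[3] after move(3): at (8,1), heading E
shorter routes all fall short; 3 is best.

turn(left), move(3), move(3)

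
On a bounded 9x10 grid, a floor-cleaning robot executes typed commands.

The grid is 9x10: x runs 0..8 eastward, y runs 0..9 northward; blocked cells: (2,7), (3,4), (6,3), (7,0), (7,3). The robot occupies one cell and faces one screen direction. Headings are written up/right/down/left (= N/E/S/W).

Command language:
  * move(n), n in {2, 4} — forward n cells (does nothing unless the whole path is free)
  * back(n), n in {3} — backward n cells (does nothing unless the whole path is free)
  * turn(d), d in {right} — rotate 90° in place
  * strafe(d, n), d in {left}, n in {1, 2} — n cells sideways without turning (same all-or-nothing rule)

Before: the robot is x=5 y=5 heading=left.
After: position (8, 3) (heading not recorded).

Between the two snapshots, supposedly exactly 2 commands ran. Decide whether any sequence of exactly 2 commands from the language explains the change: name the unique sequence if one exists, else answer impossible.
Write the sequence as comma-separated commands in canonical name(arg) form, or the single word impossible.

key: running strafe(left, 2) before back(3) would end elsewhere — order is forced
start: x=5 y=5 heading=left
1. back(3) → x=8 y=5 heading=left
2. strafe(left, 2) → x=8 y=3 heading=left
no rival 2-sequence matches.

back(3), strafe(left, 2)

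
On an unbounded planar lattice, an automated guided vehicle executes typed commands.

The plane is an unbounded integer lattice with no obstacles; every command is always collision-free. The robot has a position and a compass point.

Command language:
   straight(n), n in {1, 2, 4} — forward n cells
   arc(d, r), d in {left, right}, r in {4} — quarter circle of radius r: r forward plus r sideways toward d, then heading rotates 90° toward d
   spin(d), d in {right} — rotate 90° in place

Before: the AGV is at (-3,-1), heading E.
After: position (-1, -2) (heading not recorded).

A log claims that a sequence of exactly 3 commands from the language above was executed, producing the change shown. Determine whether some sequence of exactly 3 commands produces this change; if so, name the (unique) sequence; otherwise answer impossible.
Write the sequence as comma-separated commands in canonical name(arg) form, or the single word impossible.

key: running straight(1) before straight(2) would end elsewhere — order is forced
initial: at (-3,-1), heading E
1. straight(2) → at (-1,-1), heading E
2. spin(right) → at (-1,-1), heading S
3. straight(1) → at (-1,-2), heading S
uniquely the one of 216 3-step routes that fits.

straight(2), spin(right), straight(1)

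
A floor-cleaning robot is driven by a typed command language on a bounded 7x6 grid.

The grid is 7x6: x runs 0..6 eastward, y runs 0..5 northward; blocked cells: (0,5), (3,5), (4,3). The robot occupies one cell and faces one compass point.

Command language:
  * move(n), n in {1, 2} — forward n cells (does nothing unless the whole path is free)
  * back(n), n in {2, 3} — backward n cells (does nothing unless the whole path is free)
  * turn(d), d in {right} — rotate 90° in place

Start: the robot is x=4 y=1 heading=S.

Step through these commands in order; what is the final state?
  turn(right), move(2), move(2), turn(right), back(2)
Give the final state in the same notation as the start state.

x=0 y=1 heading=N

begin: x=4 y=1 heading=S
1. turn(right) → x=4 y=1 heading=W
2. move(2) → x=2 y=1 heading=W
3. move(2) → x=0 y=1 heading=W
4. turn(right) → x=0 y=1 heading=N
5. back(2) → x=0 y=1 heading=N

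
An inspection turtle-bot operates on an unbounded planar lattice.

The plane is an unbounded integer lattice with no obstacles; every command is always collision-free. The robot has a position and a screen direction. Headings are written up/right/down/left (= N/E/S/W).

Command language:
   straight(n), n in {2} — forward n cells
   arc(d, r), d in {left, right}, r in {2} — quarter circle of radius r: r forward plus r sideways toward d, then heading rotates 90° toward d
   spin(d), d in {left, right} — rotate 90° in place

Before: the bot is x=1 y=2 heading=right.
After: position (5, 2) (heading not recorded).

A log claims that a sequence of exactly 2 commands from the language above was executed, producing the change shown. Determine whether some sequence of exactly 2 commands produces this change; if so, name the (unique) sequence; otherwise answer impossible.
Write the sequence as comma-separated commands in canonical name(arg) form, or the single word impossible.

straight(2), straight(2)

initial: x=1 y=2 heading=right
t=1 straight(2) ⇒ x=3 y=2 heading=right
t=2 straight(2) ⇒ x=5 y=2 heading=right
uniquely the one of 25 2-step routes that fits.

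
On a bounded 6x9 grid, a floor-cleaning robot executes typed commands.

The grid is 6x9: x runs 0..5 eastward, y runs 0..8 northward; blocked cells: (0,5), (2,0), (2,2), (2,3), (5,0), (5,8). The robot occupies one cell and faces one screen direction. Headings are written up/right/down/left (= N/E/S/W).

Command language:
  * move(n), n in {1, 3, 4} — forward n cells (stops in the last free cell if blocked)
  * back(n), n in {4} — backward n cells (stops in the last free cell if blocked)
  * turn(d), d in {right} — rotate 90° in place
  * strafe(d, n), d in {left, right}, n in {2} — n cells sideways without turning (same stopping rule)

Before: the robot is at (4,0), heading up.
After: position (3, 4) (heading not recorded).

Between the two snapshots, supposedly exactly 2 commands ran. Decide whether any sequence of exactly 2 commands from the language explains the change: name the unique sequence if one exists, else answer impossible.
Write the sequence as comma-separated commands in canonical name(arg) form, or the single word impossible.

strafe(left, 2), move(4)

key: strafe(left, 2) is stopped early by the blocked cell at (2,0)
begin: at (4,0), heading up
1. strafe(left, 2) → at (3,0), heading up
2. move(4) → at (3,4), heading up
all 49 alternatives checked — unique.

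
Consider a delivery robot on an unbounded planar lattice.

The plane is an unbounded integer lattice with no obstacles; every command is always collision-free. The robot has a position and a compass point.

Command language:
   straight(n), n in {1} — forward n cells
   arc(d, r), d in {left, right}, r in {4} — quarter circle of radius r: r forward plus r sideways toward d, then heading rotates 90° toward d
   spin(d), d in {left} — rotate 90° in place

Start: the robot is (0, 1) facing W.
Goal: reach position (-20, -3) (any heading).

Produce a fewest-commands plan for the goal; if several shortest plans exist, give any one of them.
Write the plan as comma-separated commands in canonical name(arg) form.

from: (0, 1) facing W
step 1 (arc(right, 4)): (-4, 5) facing N
step 2 (arc(left, 4)): (-8, 9) facing W
step 3 (arc(left, 4)): (-12, 5) facing S
step 4 (arc(right, 4)): (-16, 1) facing W
step 5 (arc(left, 4)): (-20, -3) facing S
minimal: 5 command(s), checked below 5.

arc(right, 4), arc(left, 4), arc(left, 4), arc(right, 4), arc(left, 4)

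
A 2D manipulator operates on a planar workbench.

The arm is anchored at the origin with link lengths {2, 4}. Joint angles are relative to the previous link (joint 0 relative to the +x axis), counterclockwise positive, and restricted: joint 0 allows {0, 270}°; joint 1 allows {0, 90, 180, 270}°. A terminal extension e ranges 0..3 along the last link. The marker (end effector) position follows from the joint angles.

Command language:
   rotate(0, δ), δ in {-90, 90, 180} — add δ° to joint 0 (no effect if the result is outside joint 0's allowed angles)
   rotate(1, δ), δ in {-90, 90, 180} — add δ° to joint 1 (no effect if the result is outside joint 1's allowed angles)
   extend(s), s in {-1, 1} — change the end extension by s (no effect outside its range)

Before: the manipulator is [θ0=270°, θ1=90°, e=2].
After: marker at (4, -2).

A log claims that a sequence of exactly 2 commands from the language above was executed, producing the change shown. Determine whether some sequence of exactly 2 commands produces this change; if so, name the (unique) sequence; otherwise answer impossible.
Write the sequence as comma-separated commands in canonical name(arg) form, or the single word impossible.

extend(-1), extend(-1)

begin: [θ0=270°, θ1=90°, e=2]
[1] after extend(-1): [θ0=270°, θ1=90°, e=1]
[2] after extend(-1): [θ0=270°, θ1=90°, e=0]
no other 2-command option fits: unique.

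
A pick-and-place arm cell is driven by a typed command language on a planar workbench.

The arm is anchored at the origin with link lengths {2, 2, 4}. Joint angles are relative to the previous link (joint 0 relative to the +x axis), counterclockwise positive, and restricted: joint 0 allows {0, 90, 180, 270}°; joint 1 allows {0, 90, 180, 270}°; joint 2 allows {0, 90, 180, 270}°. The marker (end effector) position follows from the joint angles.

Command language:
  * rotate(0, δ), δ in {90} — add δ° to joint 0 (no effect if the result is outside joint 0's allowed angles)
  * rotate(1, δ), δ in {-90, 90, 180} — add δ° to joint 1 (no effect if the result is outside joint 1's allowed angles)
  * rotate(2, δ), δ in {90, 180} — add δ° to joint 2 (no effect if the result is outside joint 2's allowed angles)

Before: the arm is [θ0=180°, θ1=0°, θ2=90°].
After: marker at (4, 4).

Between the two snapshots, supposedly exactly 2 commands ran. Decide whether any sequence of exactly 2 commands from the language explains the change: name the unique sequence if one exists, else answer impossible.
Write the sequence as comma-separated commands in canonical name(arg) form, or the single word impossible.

rotate(0, 90), rotate(0, 90)

begin: [θ0=180°, θ1=0°, θ2=90°]
step 1 (rotate(0, 90)): [θ0=270°, θ1=0°, θ2=90°]
step 2 (rotate(0, 90)): [θ0=0°, θ1=0°, θ2=90°]
all 36 alternatives checked — unique.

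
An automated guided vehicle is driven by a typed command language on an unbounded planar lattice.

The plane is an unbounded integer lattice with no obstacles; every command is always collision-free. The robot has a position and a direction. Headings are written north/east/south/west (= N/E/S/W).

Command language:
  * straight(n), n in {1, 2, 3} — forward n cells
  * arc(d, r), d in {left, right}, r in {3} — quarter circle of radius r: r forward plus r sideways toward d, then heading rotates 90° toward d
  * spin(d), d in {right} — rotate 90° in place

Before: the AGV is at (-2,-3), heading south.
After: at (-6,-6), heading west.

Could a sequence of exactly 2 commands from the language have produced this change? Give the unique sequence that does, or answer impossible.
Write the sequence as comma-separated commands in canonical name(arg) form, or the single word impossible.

arc(right, 3), straight(1)

key: position moved to (-6,-6) AND the heading swung to W — translation plus rotation needed
initial: at (-2,-3), heading south
1. arc(right, 3) → at (-5,-6), heading west
2. straight(1) → at (-6,-6), heading west
no rival 2-sequence matches.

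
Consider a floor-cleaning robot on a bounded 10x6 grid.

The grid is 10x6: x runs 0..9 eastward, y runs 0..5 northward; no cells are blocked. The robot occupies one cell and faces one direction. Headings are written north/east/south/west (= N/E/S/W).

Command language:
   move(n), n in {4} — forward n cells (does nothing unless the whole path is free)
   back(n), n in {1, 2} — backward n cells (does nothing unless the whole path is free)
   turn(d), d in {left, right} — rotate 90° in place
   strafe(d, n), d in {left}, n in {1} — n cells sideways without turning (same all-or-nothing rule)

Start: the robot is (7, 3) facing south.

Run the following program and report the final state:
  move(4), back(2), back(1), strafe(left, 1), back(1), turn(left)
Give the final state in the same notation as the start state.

(8, 5) facing east

from: (7, 3) facing south
t=1 move(4) ⇒ (7, 3) facing south
t=2 back(2) ⇒ (7, 5) facing south
t=3 back(1) ⇒ (7, 5) facing south
t=4 strafe(left, 1) ⇒ (8, 5) facing south
t=5 back(1) ⇒ (8, 5) facing south
t=6 turn(left) ⇒ (8, 5) facing east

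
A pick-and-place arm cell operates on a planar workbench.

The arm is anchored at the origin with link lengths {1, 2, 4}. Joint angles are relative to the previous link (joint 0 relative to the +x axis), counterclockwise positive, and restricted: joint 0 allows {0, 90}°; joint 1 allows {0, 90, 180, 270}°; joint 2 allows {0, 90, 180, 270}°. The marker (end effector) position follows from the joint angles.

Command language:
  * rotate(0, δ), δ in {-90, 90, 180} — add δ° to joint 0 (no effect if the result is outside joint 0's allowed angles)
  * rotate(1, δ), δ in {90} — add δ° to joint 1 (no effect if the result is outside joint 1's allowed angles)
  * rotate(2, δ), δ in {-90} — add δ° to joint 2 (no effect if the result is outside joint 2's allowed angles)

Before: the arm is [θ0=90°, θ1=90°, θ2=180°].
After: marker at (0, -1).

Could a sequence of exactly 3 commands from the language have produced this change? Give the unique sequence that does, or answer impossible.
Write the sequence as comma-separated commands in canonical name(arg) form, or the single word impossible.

begin: [θ0=90°, θ1=90°, θ2=180°]
1. rotate(1, 90) → [θ0=90°, θ1=180°, θ2=180°]
2. rotate(1, 90) → [θ0=90°, θ1=270°, θ2=180°]
3. rotate(1, 90) → [θ0=90°, θ1=0°, θ2=180°]
no other 3-command option fits: unique.

rotate(1, 90), rotate(1, 90), rotate(1, 90)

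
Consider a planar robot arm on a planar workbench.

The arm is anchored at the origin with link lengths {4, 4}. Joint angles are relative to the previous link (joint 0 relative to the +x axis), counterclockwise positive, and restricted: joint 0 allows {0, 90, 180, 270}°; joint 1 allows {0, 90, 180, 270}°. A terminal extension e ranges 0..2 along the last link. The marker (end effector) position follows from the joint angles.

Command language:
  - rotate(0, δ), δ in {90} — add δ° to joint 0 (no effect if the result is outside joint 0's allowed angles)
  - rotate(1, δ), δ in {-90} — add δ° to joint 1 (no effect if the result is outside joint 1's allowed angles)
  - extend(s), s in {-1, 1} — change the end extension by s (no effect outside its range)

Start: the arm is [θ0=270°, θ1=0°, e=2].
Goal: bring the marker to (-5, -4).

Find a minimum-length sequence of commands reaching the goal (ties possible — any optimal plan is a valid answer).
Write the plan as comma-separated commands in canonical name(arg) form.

rotate(1, -90), extend(-1)

t0: [θ0=270°, θ1=0°, e=2]
[1] after rotate(1, -90): [θ0=270°, θ1=270°, e=2]
[2] after extend(-1): [θ0=270°, θ1=270°, e=1]
minimal: 2 command(s), checked below 2.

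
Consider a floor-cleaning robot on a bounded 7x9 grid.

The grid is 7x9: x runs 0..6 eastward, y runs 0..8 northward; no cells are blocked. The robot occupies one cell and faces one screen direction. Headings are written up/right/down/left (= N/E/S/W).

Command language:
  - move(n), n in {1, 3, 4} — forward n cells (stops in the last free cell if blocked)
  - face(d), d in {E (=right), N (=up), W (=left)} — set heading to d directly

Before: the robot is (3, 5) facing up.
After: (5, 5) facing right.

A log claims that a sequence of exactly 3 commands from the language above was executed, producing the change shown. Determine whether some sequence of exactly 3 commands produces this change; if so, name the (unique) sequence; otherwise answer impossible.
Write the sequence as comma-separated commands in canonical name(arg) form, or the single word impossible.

face(E), move(1), move(1)

key: position moved to (5,5) AND the heading swung to E — translation plus rotation needed
t0: (3, 5) facing up
[1] after face(E): (3, 5) facing right
[2] after move(1): (4, 5) facing right
[3] after move(1): (5, 5) facing right
no rival 3-sequence matches.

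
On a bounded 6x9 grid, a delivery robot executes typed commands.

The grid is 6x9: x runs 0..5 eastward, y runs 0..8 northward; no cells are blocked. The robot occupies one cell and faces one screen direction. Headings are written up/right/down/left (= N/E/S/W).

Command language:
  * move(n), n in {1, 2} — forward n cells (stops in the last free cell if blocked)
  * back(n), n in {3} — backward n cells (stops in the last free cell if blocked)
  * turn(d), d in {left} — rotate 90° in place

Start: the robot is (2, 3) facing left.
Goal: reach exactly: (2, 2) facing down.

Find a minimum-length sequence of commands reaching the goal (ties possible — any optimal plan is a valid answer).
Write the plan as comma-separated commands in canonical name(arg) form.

turn(left), move(1)

start: (2, 3) facing left
step 1 (turn(left)): (2, 3) facing down
step 2 (move(1)): (2, 2) facing down
no 1-step plan works, so 2 is optimal.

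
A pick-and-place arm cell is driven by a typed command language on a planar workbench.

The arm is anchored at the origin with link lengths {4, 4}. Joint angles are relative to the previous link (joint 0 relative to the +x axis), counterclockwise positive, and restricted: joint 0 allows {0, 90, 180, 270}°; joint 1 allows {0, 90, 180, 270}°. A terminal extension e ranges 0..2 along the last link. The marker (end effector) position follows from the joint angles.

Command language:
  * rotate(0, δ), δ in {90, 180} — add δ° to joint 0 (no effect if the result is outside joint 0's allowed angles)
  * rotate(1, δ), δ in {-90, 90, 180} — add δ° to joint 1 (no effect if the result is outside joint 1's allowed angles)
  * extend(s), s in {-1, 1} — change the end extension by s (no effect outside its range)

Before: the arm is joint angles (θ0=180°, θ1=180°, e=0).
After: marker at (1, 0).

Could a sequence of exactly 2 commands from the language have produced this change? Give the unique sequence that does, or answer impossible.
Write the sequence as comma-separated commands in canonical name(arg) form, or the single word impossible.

key: order matters: swapping extend(-1) and extend(1) lands elsewhere
initial: joint angles (θ0=180°, θ1=180°, e=0)
t=1 extend(-1) ⇒ joint angles (θ0=180°, θ1=180°, e=0)
t=2 extend(1) ⇒ joint angles (θ0=180°, θ1=180°, e=1)
uniquely the one of 49 2-step routes that fits.

extend(-1), extend(1)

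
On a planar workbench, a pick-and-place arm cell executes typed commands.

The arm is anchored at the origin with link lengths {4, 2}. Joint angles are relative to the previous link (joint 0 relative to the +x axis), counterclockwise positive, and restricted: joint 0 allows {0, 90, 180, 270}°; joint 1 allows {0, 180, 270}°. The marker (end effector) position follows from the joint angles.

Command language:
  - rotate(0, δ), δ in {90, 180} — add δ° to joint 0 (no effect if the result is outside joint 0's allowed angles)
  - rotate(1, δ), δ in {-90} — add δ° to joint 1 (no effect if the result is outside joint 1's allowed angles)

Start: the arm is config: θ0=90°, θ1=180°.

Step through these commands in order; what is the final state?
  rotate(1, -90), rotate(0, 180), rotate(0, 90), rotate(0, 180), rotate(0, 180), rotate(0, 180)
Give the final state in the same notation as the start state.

config: θ0=180°, θ1=180°

start: config: θ0=90°, θ1=180°
1. rotate(1, -90) → config: θ0=90°, θ1=180°
2. rotate(0, 180) → config: θ0=270°, θ1=180°
3. rotate(0, 90) → config: θ0=0°, θ1=180°
4. rotate(0, 180) → config: θ0=180°, θ1=180°
5. rotate(0, 180) → config: θ0=0°, θ1=180°
6. rotate(0, 180) → config: θ0=180°, θ1=180°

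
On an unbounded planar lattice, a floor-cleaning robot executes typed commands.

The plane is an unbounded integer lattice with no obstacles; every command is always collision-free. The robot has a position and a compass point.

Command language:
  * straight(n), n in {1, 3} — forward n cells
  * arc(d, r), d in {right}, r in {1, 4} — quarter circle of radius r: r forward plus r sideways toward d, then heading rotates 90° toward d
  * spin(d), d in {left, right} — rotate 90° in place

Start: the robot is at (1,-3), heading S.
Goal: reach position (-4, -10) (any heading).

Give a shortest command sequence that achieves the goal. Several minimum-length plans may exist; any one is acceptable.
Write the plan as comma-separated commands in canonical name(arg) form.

straight(3), arc(right, 4), straight(1)

from: at (1,-3), heading S
t=1 straight(3) ⇒ at (1,-6), heading S
t=2 arc(right, 4) ⇒ at (-3,-10), heading W
t=3 straight(1) ⇒ at (-4,-10), heading W
no 2-step plan works, so 3 is optimal.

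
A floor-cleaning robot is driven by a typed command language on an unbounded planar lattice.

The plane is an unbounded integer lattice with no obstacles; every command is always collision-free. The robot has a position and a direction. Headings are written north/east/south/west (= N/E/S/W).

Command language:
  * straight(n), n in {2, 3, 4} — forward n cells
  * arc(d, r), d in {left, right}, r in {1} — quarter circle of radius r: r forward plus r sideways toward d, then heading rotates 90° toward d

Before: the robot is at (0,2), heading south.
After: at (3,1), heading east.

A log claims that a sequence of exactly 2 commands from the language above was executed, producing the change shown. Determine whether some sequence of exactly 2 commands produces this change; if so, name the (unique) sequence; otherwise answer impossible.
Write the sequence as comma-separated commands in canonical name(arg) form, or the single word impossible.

arc(left, 1), straight(2)

key: running straight(2) before arc(left, 1) would end elsewhere — order is forced
begin: at (0,2), heading south
t=1 arc(left, 1) ⇒ at (1,1), heading east
t=2 straight(2) ⇒ at (3,1), heading east
no rival 2-sequence matches.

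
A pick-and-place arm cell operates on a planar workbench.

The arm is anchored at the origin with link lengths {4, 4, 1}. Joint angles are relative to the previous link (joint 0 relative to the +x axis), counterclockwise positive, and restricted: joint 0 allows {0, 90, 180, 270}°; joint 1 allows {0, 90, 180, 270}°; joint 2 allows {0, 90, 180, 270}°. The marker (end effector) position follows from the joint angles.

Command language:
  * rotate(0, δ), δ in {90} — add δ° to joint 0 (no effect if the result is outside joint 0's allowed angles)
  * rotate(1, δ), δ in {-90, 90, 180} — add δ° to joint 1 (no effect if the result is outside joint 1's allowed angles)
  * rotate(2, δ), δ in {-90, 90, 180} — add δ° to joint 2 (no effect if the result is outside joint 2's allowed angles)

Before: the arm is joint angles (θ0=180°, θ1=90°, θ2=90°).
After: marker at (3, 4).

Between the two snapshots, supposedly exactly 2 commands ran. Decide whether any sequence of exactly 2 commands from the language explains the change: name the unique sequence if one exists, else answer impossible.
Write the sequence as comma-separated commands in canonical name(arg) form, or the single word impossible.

initial: joint angles (θ0=180°, θ1=90°, θ2=90°)
step 1 (rotate(0, 90)): joint angles (θ0=270°, θ1=90°, θ2=90°)
step 2 (rotate(0, 90)): joint angles (θ0=0°, θ1=90°, θ2=90°)
all 49 alternatives checked — unique.

rotate(0, 90), rotate(0, 90)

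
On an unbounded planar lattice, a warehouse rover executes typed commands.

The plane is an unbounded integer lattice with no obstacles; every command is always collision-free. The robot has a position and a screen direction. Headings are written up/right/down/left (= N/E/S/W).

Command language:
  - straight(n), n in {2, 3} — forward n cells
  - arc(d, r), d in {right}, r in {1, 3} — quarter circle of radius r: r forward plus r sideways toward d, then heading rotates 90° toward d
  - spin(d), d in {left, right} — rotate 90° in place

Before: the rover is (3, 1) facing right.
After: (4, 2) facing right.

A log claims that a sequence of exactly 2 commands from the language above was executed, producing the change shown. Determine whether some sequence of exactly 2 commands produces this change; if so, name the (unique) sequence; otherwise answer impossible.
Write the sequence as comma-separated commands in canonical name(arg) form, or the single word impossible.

key: still facing E at the end — net rotation zero over 2 steps
from: (3, 1) facing right
[1] after spin(left): (3, 1) facing up
[2] after arc(right, 1): (4, 2) facing right
no other 2-command option fits: unique.

spin(left), arc(right, 1)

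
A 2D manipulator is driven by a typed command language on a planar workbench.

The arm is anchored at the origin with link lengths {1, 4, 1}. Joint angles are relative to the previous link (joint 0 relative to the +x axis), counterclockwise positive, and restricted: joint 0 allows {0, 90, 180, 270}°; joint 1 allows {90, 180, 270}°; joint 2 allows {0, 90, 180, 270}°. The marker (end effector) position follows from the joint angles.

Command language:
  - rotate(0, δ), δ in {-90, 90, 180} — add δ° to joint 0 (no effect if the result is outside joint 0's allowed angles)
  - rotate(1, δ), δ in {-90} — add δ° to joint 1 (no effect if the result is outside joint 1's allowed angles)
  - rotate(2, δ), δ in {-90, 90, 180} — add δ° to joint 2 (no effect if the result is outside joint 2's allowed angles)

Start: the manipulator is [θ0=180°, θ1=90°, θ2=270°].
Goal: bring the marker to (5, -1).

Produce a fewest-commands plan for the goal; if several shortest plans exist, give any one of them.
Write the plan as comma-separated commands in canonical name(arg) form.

t0: [θ0=180°, θ1=90°, θ2=270°]
1. rotate(0, 90) → [θ0=270°, θ1=90°, θ2=270°]
2. rotate(2, 90) → [θ0=270°, θ1=90°, θ2=0°]
no 1-step plan works, so 2 is optimal.

rotate(0, 90), rotate(2, 90)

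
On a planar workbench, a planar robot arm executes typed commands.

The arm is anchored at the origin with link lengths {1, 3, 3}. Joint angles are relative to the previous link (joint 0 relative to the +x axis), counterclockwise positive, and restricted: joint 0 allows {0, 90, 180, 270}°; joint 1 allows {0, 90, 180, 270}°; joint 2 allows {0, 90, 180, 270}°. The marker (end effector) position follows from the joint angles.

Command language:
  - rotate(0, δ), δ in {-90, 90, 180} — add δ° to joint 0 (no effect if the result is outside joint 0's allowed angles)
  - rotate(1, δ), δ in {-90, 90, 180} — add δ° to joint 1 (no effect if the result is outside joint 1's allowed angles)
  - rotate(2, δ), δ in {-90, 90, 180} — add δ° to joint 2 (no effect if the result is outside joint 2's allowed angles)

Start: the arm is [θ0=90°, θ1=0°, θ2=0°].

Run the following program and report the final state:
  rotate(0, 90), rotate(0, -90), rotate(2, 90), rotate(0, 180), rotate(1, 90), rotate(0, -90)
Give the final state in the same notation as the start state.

begin: [θ0=90°, θ1=0°, θ2=0°]
1. rotate(0, 90) → [θ0=180°, θ1=0°, θ2=0°]
2. rotate(0, -90) → [θ0=90°, θ1=0°, θ2=0°]
3. rotate(2, 90) → [θ0=90°, θ1=0°, θ2=90°]
4. rotate(0, 180) → [θ0=270°, θ1=0°, θ2=90°]
5. rotate(1, 90) → [θ0=270°, θ1=90°, θ2=90°]
6. rotate(0, -90) → [θ0=180°, θ1=90°, θ2=90°]

[θ0=180°, θ1=90°, θ2=90°]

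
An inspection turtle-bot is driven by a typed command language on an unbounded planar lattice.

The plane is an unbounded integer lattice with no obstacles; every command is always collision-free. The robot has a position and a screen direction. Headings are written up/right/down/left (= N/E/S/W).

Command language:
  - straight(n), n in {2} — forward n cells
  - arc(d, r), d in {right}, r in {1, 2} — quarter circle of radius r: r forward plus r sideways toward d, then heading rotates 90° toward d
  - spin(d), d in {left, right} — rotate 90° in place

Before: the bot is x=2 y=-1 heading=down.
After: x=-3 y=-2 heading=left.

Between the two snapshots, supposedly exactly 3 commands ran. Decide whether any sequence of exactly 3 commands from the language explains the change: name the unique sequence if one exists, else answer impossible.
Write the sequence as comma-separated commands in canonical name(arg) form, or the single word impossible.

arc(right, 1), straight(2), straight(2)

key: position moved to (-3,-2) AND the heading swung to W — translation plus rotation needed
start: x=2 y=-1 heading=down
step 1 (arc(right, 1)): x=1 y=-2 heading=left
step 2 (straight(2)): x=-1 y=-2 heading=left
step 3 (straight(2)): x=-3 y=-2 heading=left
all 125 alternatives checked — unique.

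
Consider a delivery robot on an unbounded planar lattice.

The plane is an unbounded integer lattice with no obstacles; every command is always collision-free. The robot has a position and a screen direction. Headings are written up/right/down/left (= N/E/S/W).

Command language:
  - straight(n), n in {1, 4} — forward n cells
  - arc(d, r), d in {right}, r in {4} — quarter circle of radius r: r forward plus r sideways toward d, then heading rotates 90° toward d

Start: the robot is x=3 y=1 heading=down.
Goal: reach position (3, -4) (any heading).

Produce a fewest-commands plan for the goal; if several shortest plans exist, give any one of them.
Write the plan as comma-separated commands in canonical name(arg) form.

start: x=3 y=1 heading=down
1. straight(4) → x=3 y=-3 heading=down
2. straight(1) → x=3 y=-4 heading=down
minimal: 2 command(s), checked below 2.

straight(4), straight(1)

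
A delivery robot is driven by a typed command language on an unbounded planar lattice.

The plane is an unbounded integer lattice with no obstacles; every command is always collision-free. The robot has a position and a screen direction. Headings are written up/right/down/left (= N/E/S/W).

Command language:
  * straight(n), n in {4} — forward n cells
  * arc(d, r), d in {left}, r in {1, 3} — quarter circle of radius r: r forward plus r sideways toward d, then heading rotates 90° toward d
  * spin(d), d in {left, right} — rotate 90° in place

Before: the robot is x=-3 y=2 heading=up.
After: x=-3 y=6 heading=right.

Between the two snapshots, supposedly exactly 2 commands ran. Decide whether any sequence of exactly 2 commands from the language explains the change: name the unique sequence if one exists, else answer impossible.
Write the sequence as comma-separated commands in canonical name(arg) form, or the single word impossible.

key: running spin(right) before straight(4) would end elsewhere — order is forced
initial: x=-3 y=2 heading=up
step 1 (straight(4)): x=-3 y=6 heading=up
step 2 (spin(right)): x=-3 y=6 heading=right
no rival 2-sequence matches.

straight(4), spin(right)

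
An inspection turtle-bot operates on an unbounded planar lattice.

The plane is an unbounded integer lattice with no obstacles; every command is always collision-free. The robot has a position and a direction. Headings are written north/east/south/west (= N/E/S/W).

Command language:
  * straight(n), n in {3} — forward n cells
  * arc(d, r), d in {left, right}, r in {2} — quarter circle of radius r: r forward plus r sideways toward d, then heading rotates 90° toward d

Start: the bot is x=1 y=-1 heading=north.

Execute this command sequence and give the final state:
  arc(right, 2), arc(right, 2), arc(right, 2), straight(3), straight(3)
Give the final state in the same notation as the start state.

x=-3 y=-3 heading=west

t0: x=1 y=-1 heading=north
step 1 (arc(right, 2)): x=3 y=1 heading=east
step 2 (arc(right, 2)): x=5 y=-1 heading=south
step 3 (arc(right, 2)): x=3 y=-3 heading=west
step 4 (straight(3)): x=0 y=-3 heading=west
step 5 (straight(3)): x=-3 y=-3 heading=west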